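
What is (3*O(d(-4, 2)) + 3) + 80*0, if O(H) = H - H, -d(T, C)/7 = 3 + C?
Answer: 3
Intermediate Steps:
d(T, C) = -21 - 7*C (d(T, C) = -7*(3 + C) = -21 - 7*C)
O(H) = 0
(3*O(d(-4, 2)) + 3) + 80*0 = (3*0 + 3) + 80*0 = (0 + 3) + 0 = 3 + 0 = 3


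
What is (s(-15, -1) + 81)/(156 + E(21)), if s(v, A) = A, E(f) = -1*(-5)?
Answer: 80/161 ≈ 0.49689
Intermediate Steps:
E(f) = 5
(s(-15, -1) + 81)/(156 + E(21)) = (-1 + 81)/(156 + 5) = 80/161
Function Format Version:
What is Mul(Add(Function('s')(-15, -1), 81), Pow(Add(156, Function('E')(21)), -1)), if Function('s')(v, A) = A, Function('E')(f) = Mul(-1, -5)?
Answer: Rational(80, 161) ≈ 0.49689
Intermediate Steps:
Function('E')(f) = 5
Mul(Add(Function('s')(-15, -1), 81), Pow(Add(156, Function('E')(21)), -1)) = Mul(Add(-1, 81), Pow(Add(156, 5), -1)) = Mul(80, Pow(161, -1)) = Mul(80, Rational(1, 161)) = Rational(80, 161)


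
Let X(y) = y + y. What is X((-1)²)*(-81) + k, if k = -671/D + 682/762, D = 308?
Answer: -1741909/10668 ≈ -163.28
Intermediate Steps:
X(y) = 2*y
k = -13693/10668 (k = -671/308 + 682/762 = -671*1/308 + 682*(1/762) = -61/28 + 341/381 = -13693/10668 ≈ -1.2836)
X((-1)²)*(-81) + k = (2*(-1)²)*(-81) - 13693/10668 = (2*1)*(-81) - 13693/10668 = 2*(-81) - 13693/10668 = -162 - 13693/10668 = -1741909/10668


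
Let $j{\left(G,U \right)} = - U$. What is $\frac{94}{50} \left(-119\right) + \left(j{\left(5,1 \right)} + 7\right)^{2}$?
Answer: $- \frac{4693}{25} \approx -187.72$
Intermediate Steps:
$\frac{94}{50} \left(-119\right) + \left(j{\left(5,1 \right)} + 7\right)^{2} = \frac{94}{50} \left(-119\right) + \left(\left(-1\right) 1 + 7\right)^{2} = 94 \cdot \frac{1}{50} \left(-119\right) + \left(-1 + 7\right)^{2} = \frac{47}{25} \left(-119\right) + 6^{2} = - \frac{5593}{25} + 36 = - \frac{4693}{25}$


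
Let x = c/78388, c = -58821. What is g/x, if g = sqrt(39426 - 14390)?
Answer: -156776*sqrt(6259)/58821 ≈ -210.86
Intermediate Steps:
g = 2*sqrt(6259) (g = sqrt(25036) = 2*sqrt(6259) ≈ 158.23)
x = -58821/78388 ≈ -0.75038
g/x = (2*sqrt(6259))/(-58821/78388) = (2*sqrt(6259))*(-78388/58821) = -156776*sqrt(6259)/58821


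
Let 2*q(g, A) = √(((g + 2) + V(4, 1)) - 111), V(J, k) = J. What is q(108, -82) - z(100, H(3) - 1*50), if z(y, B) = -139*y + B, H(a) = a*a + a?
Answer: 13938 + √3/2 ≈ 13939.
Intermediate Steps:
H(a) = a + a² (H(a) = a² + a = a + a²)
q(g, A) = √(-105 + g)/2 (q(g, A) = √(((g + 2) + 4) - 111)/2 = √(((2 + g) + 4) - 111)/2 = √((6 + g) - 111)/2 = √(-105 + g)/2)
z(y, B) = B - 139*y
q(108, -82) - z(100, H(3) - 1*50) = √(-105 + 108)/2 - ((3*(1 + 3) - 1*50) - 139*100) = √3/2 - ((3*4 - 50) - 13900) = √3/2 - ((12 - 50) - 13900) = √3/2 - (-38 - 13900) = √3/2 - 1*(-13938) = √3/2 + 13938 = 13938 + √3/2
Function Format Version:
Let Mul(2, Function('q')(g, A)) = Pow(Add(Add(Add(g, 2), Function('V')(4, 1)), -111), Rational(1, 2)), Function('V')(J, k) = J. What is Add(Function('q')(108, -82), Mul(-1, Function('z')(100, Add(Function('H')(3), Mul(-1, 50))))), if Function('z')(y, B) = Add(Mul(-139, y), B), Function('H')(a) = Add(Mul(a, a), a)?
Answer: Add(13938, Mul(Rational(1, 2), Pow(3, Rational(1, 2)))) ≈ 13939.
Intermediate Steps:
Function('H')(a) = Add(a, Pow(a, 2)) (Function('H')(a) = Add(Pow(a, 2), a) = Add(a, Pow(a, 2)))
Function('q')(g, A) = Mul(Rational(1, 2), Pow(Add(-105, g), Rational(1, 2))) (Function('q')(g, A) = Mul(Rational(1, 2), Pow(Add(Add(Add(g, 2), 4), -111), Rational(1, 2))) = Mul(Rational(1, 2), Pow(Add(Add(Add(2, g), 4), -111), Rational(1, 2))) = Mul(Rational(1, 2), Pow(Add(Add(6, g), -111), Rational(1, 2))) = Mul(Rational(1, 2), Pow(Add(-105, g), Rational(1, 2))))
Function('z')(y, B) = Add(B, Mul(-139, y))
Add(Function('q')(108, -82), Mul(-1, Function('z')(100, Add(Function('H')(3), Mul(-1, 50))))) = Add(Mul(Rational(1, 2), Pow(Add(-105, 108), Rational(1, 2))), Mul(-1, Add(Add(Mul(3, Add(1, 3)), Mul(-1, 50)), Mul(-139, 100)))) = Add(Mul(Rational(1, 2), Pow(3, Rational(1, 2))), Mul(-1, Add(Add(Mul(3, 4), -50), -13900))) = Add(Mul(Rational(1, 2), Pow(3, Rational(1, 2))), Mul(-1, Add(Add(12, -50), -13900))) = Add(Mul(Rational(1, 2), Pow(3, Rational(1, 2))), Mul(-1, Add(-38, -13900))) = Add(Mul(Rational(1, 2), Pow(3, Rational(1, 2))), Mul(-1, -13938)) = Add(Mul(Rational(1, 2), Pow(3, Rational(1, 2))), 13938) = Add(13938, Mul(Rational(1, 2), Pow(3, Rational(1, 2))))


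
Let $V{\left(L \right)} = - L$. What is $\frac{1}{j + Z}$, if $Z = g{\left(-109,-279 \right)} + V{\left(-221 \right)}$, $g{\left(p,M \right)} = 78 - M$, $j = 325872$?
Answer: $\frac{1}{326450} \approx 3.0633 \cdot 10^{-6}$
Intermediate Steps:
$Z = 578$ ($Z = \left(78 - -279\right) - -221 = \left(78 + 279\right) + 221 = 357 + 221 = 578$)
$\frac{1}{j + Z} = \frac{1}{325872 + 578} = \frac{1}{326450}$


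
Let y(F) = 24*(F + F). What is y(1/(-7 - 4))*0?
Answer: 0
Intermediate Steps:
y(F) = 48*F (y(F) = 24*(2*F) = 48*F)
y(1/(-7 - 4))*0 = (48/(-7 - 4))*0 = (48/(-11))*0 = (48*(-1/11))*0 = -48/11*0 = 0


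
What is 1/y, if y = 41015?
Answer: 1/41015 ≈ 2.4381e-5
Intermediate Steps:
1/y = 1/41015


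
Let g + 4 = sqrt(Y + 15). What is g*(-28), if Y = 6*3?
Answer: 112 - 28*sqrt(33) ≈ -48.848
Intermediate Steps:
Y = 18
g = -4 + sqrt(33) (g = -4 + sqrt(18 + 15) = -4 + sqrt(33) ≈ 1.7446)
g*(-28) = (-4 + sqrt(33))*(-28) = 112 - 28*sqrt(33)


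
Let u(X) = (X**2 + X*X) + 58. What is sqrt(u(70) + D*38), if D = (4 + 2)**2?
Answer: sqrt(11226) ≈ 105.95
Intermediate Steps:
D = 36 (D = 6**2 = 36)
u(X) = 58 + 2*X**2 (u(X) = (X**2 + X**2) + 58 = 2*X**2 + 58 = 58 + 2*X**2)
sqrt(u(70) + D*38) = sqrt((58 + 2*70**2) + 36*38) = sqrt((58 + 2*4900) + 1368) = sqrt((58 + 9800) + 1368) = sqrt(9858 + 1368) = sqrt(11226)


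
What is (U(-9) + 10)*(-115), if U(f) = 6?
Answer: -1840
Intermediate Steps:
(U(-9) + 10)*(-115) = (6 + 10)*(-115) = 16*(-115) = -1840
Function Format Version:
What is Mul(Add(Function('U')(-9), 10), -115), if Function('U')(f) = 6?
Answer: -1840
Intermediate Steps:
Mul(Add(Function('U')(-9), 10), -115) = Mul(Add(6, 10), -115) = Mul(16, -115) = -1840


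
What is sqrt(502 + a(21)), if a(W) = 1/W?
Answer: sqrt(221403)/21 ≈ 22.406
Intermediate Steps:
sqrt(502 + a(21)) = sqrt(502 + 1/21) = sqrt(10543/21) = sqrt(221403)/21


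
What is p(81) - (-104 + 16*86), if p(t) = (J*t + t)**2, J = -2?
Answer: 5289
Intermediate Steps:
p(t) = t**2 (p(t) = (-2*t + t)**2 = (-t)**2 = t**2)
p(81) - (-104 + 16*86) = 81**2 - (-104 + 16*86) = 6561 - (-104 + 1376) = 6561 - 1*1272 = 6561 - 1272 = 5289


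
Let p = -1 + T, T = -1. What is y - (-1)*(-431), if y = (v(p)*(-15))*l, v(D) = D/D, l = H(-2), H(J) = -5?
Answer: -356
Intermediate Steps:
l = -5
p = -2 (p = -1 - 1 = -2)
v(D) = 1
y = 75 (y = (1*(-15))*(-5) = -15*(-5) = 75)
y - (-1)*(-431) = 75 - (-1)*(-431) = 75 - 1*431 = 75 - 431 = -356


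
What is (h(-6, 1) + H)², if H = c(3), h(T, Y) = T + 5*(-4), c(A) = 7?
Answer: 361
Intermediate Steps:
h(T, Y) = -20 + T (h(T, Y) = T - 20 = -20 + T)
H = 7
(h(-6, 1) + H)² = ((-20 - 6) + 7)² = (-26 + 7)² = (-19)² = 361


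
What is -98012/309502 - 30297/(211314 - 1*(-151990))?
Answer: -22492566871/56221657304 ≈ -0.40007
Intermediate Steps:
-98012/309502 - 30297/(211314 - 1*(-151990)) = -98012*1/309502 - 30297/(211314 + 151990) = -49006/154751 - 30297/363304 = -22492566871/56221657304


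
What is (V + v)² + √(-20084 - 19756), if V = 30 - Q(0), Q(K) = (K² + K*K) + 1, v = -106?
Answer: 5929 + 4*I*√2490 ≈ 5929.0 + 199.6*I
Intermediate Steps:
Q(K) = 1 + 2*K² (Q(K) = (K² + K²) + 1 = 2*K² + 1 = 1 + 2*K²)
V = 29 (V = 30 - (1 + 2*0²) = 30 - (1 + 2*0) = 30 - (1 + 0) = 30 - 1*1 = 30 - 1 = 29)
(V + v)² + √(-20084 - 19756) = (29 - 106)² + √(-20084 - 19756) = (-77)² + √(-39840) = 5929 + 4*I*√2490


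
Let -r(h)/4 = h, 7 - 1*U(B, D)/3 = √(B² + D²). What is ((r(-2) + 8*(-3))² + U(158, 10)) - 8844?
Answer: -8567 - 6*√6266 ≈ -9042.0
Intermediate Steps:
U(B, D) = 21 - 3*√(B² + D²)
r(h) = -4*h
((r(-2) + 8*(-3))² + U(158, 10)) - 8844 = ((-4*(-2) + 8*(-3))² + (21 - 3*√(158² + 10²))) - 8844 = ((8 - 24)² + (21 - 3*√(24964 + 100))) - 8844 = ((-16)² + (21 - 6*√6266)) - 8844 = (256 + (21 - 6*√6266)) - 8844 = (277 - 6*√6266) - 8844 = -8567 - 6*√6266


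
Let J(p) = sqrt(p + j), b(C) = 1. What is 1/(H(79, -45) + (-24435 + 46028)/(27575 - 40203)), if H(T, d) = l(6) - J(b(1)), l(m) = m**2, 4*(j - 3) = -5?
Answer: 45191020/1545978989 + 658952*sqrt(11)/1545978989 ≈ 0.030645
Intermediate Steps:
j = 7/4 (j = 3 + (1/4)*(-5) = 3 - 5/4 = 7/4 ≈ 1.7500)
J(p) = sqrt(7/4 + p) (J(p) = sqrt(p + 7/4) = sqrt(7/4 + p))
H(T, d) = 36 - sqrt(11)/2 (H(T, d) = 6**2 - sqrt(7 + 4*1)/2 = 36 - sqrt(7 + 4)/2 = 36 - sqrt(11)/2)
1/(H(79, -45) + (-24435 + 46028)/(27575 - 40203)) = 1/((36 - sqrt(11)/2) + (-24435 + 46028)/(27575 - 40203)) = 1/((36 - sqrt(11)/2) + 21593/(-12628)) = 1/((36 - sqrt(11)/2) + 21593*(-1/12628)) = 1/((36 - sqrt(11)/2) - 1963/1148) = 1/(39365/1148 - sqrt(11)/2)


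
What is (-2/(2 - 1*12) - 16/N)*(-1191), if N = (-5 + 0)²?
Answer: 13101/25 ≈ 524.04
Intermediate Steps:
N = 25 (N = (-5)² = 25)
(-2/(2 - 1*12) - 16/N)*(-1191) = (-2/(2 - 1*12) - 16/25)*(-1191) = (-2/(2 - 12) - 16*1/25)*(-1191) = (-2/(-10) - 16/25)*(-1191) = (-2*(-⅒) - 16/25)*(-1191) = (⅕ - 16/25)*(-1191) = -11/25*(-1191) = 13101/25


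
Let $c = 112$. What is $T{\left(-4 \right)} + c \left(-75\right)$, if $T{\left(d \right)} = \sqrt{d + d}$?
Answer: $-8400 + 2 i \sqrt{2} \approx -8400.0 + 2.8284 i$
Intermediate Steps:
$T{\left(d \right)} = \sqrt{2} \sqrt{d}$ ($T{\left(d \right)} = \sqrt{2 d} = \sqrt{2} \sqrt{d}$)
$T{\left(-4 \right)} + c \left(-75\right) = \sqrt{2} \sqrt{-4} + 112 \left(-75\right) = \sqrt{2} \cdot 2 i - 8400 = 2 i \sqrt{2} - 8400 = -8400 + 2 i \sqrt{2}$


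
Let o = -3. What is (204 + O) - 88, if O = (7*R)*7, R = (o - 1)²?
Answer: 900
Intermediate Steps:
R = 16 (R = (-3 - 1)² = (-4)² = 16)
O = 784 (O = (7*16)*7 = 112*7 = 784)
(204 + O) - 88 = (204 + 784) - 88 = 988 - 88 = 900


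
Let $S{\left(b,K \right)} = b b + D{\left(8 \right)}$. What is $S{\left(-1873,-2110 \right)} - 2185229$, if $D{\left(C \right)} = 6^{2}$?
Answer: $1322936$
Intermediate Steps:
$D{\left(C \right)} = 36$
$S{\left(b,K \right)} = 36 + b^{2}$ ($S{\left(b,K \right)} = b b + 36 = b^{2} + 36 = 36 + b^{2}$)
$S{\left(-1873,-2110 \right)} - 2185229 = \left(36 + \left(-1873\right)^{2}\right) - 2185229 = \left(36 + 3508129\right) - 2185229 = 3508165 - 2185229 = 1322936$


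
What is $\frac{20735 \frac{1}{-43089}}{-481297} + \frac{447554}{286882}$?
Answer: $\frac{4640826106006576}{2974766445355953} \approx 1.5601$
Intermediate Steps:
$\frac{20735 \frac{1}{-43089}}{-481297} + \frac{447554}{286882} = 20735 \left(- \frac{1}{43089}\right) \left(- \frac{1}{481297}\right) + 447554 \cdot \frac{1}{286882} = \left(- \frac{20735}{43089}\right) \left(- \frac{1}{481297}\right) + \frac{223777}{143441} = \frac{20735}{20738606433} + \frac{223777}{143441} = \frac{4640826106006576}{2974766445355953}$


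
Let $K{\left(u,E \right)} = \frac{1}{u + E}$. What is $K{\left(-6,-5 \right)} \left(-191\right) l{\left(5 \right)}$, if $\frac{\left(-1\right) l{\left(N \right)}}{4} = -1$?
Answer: $\frac{764}{11} \approx 69.455$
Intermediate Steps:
$K{\left(u,E \right)} = \frac{1}{E + u}$
$l{\left(N \right)} = 4$ ($l{\left(N \right)} = \left(-4\right) \left(-1\right) = 4$)
$K{\left(-6,-5 \right)} \left(-191\right) l{\left(5 \right)} = \frac{1}{-5 - 6} \left(-191\right) 4 = \frac{1}{-11} \left(-191\right) 4 = \left(- \frac{1}{11}\right) \left(-191\right) 4 = \frac{191}{11} \cdot 4 = \frac{764}{11}$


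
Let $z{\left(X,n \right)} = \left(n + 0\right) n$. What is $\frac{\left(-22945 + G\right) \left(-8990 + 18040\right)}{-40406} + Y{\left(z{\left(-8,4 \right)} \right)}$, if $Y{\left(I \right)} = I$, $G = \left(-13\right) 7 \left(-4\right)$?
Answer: $\frac{102502273}{20203} \approx 5073.6$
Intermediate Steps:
$G = 364$ ($G = \left(-91\right) \left(-4\right) = 364$)
$z{\left(X,n \right)} = n^{2}$ ($z{\left(X,n \right)} = n n = n^{2}$)
$\frac{\left(-22945 + G\right) \left(-8990 + 18040\right)}{-40406} + Y{\left(z{\left(-8,4 \right)} \right)} = \frac{\left(-22945 + 364\right) \left(-8990 + 18040\right)}{-40406} + 4^{2} = \left(-22581\right) 9050 \left(- \frac{1}{40406}\right) + 16 = \left(-204358050\right) \left(- \frac{1}{40406}\right) + 16 = \frac{102179025}{20203} + 16 = \frac{102502273}{20203}$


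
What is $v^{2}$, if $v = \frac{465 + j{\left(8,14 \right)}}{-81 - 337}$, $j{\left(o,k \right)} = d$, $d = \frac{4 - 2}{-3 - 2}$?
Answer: $\frac{5396329}{4368100} \approx 1.2354$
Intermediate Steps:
$d = - \frac{2}{5}$ ($d = \frac{2}{-5} = 2 \left(- \frac{1}{5}\right) = - \frac{2}{5} \approx -0.4$)
$j{\left(o,k \right)} = - \frac{2}{5}$
$v = - \frac{2323}{2090}$ ($v = \frac{465 - \frac{2}{5}}{-81 - 337} = \frac{2323}{5 \left(-418\right)} = \frac{2323}{5} \left(- \frac{1}{418}\right) = - \frac{2323}{2090} \approx -1.1115$)
$v^{2} = \left(- \frac{2323}{2090}\right)^{2} = \frac{5396329}{4368100}$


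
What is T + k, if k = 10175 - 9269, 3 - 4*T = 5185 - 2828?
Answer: 635/2 ≈ 317.50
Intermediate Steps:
T = -1177/2 (T = ¾ - (5185 - 2828)/4 = ¾ - ¼*2357 = ¾ - 2357/4 = -1177/2 ≈ -588.50)
k = 906
T + k = -1177/2 + 906 = 635/2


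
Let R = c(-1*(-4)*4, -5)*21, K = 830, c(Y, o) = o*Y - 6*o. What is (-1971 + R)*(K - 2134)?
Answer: 3939384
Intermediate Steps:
c(Y, o) = -6*o + Y*o (c(Y, o) = Y*o - 6*o = -6*o + Y*o)
R = -1050 (R = -5*(-6 - 1*(-4)*4)*21 = -5*(-6 + 4*4)*21 = -5*(-6 + 16)*21 = -5*10*21 = -50*21 = -1050)
(-1971 + R)*(K - 2134) = (-1971 - 1050)*(830 - 2134) = -3021*(-1304) = 3939384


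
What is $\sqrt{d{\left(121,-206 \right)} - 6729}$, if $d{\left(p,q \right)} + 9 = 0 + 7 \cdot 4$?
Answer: $i \sqrt{6710} \approx 81.915 i$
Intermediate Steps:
$d{\left(p,q \right)} = 19$ ($d{\left(p,q \right)} = -9 + \left(0 + 7 \cdot 4\right) = -9 + \left(0 + 28\right) = -9 + 28 = 19$)
$\sqrt{d{\left(121,-206 \right)} - 6729} = \sqrt{19 - 6729} = \sqrt{-6710} = i \sqrt{6710}$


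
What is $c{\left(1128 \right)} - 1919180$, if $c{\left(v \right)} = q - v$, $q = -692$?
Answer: $-1921000$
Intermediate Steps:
$c{\left(v \right)} = -692 - v$
$c{\left(1128 \right)} - 1919180 = \left(-692 - 1128\right) - 1919180 = -1820 - 1919180 = -1921000$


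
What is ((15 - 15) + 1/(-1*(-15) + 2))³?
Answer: 1/4913 ≈ 0.00020354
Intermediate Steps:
((15 - 15) + 1/(-1*(-15) + 2))³ = (0 + 1/(15 + 2))³ = (0 + 1/17)³ = (1/17)³ = 1/4913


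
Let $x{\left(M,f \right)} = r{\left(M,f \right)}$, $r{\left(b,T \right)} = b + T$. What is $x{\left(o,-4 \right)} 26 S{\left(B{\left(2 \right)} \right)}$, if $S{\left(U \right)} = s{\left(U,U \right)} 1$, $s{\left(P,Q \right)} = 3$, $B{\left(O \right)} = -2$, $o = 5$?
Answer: $78$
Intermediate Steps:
$S{\left(U \right)} = 3$ ($S{\left(U \right)} = 3 \cdot 1 = 3$)
$r{\left(b,T \right)} = T + b$
$x{\left(M,f \right)} = M + f$ ($x{\left(M,f \right)} = f + M = M + f$)
$x{\left(o,-4 \right)} 26 S{\left(B{\left(2 \right)} \right)} = \left(5 - 4\right) 26 \cdot 3 = 1 \cdot 26 \cdot 3 = 26 \cdot 3 = 78$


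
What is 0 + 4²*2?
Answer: 32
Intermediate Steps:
0 + 4²*2 = 0 + 16*2 = 0 + 32 = 32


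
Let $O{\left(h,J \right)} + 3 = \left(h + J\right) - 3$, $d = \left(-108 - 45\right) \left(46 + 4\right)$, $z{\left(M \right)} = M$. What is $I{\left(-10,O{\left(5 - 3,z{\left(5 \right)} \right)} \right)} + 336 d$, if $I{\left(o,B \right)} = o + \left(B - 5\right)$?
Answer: $-2570414$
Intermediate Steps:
$d = -7650$ ($d = \left(-153\right) 50 = -7650$)
$O{\left(h,J \right)} = -6 + J + h$ ($O{\left(h,J \right)} = -3 - \left(3 - J - h\right) = -3 + \left(-3 + J + h\right) = -6 + J + h$)
$I{\left(o,B \right)} = -5 + B + o$ ($I{\left(o,B \right)} = o + \left(-5 + B\right) = -5 + B + o$)
$I{\left(-10,O{\left(5 - 3,z{\left(5 \right)} \right)} \right)} + 336 d = \left(-5 + \left(-6 + 5 + \left(5 - 3\right)\right) - 10\right) + 336 \left(-7650\right) = \left(-5 + \left(-6 + 5 + \left(5 - 3\right)\right) - 10\right) - 2570400 = \left(-5 + \left(-6 + 5 + 2\right) - 10\right) - 2570400 = \left(-5 + 1 - 10\right) - 2570400 = -14 - 2570400 = -2570414$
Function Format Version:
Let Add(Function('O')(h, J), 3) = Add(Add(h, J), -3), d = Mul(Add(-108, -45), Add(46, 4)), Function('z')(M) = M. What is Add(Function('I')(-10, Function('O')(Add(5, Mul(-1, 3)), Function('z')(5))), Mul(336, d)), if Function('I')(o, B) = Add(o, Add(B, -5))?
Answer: -2570414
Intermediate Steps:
d = -7650 (d = Mul(-153, 50) = -7650)
Function('O')(h, J) = Add(-6, J, h) (Function('O')(h, J) = Add(-3, Add(Add(h, J), -3)) = Add(-3, Add(Add(J, h), -3)) = Add(-3, Add(-3, J, h)) = Add(-6, J, h))
Function('I')(o, B) = Add(-5, B, o) (Function('I')(o, B) = Add(o, Add(-5, B)) = Add(-5, B, o))
Add(Function('I')(-10, Function('O')(Add(5, Mul(-1, 3)), Function('z')(5))), Mul(336, d)) = Add(Add(-5, Add(-6, 5, Add(5, Mul(-1, 3))), -10), Mul(336, -7650)) = Add(Add(-5, Add(-6, 5, Add(5, -3)), -10), -2570400) = Add(Add(-5, Add(-6, 5, 2), -10), -2570400) = Add(Add(-5, 1, -10), -2570400) = Add(-14, -2570400) = -2570414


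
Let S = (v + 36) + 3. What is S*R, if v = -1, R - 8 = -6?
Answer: 76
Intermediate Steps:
R = 2 (R = 8 - 6 = 2)
S = 38 (S = (-1 + 36) + 3 = 35 + 3 = 38)
S*R = 38*2 = 76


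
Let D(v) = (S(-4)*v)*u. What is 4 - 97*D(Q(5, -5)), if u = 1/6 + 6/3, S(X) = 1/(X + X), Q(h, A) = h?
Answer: 6497/48 ≈ 135.35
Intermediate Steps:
S(X) = 1/(2*X)
u = 13/6 (u = 1*(⅙) + 6*(⅓) = ⅙ + 2 = 13/6 ≈ 2.1667)
D(v) = -13*v/48 (D(v) = (((½)/(-4))*v)*(13/6) = (((½)*(-¼))*v)*(13/6) = -v/8*(13/6) = -13*v/48)
4 - 97*D(Q(5, -5)) = 4 - (-1261)*5/48 = 4 - 97*(-65/48) = 4 + 6305/48 = 6497/48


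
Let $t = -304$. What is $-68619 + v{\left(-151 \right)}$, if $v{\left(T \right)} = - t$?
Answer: $-68315$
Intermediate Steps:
$v{\left(T \right)} = 304$ ($v{\left(T \right)} = \left(-1\right) \left(-304\right) = 304$)
$-68619 + v{\left(-151 \right)} = -68619 + 304 = -68315$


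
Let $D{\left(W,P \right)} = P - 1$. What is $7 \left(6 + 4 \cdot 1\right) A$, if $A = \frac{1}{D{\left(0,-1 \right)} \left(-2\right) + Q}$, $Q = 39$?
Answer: $\frac{70}{43} \approx 1.6279$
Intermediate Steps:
$D{\left(W,P \right)} = -1 + P$
$A = \frac{1}{43}$ ($A = \frac{1}{\left(-1 - 1\right) \left(-2\right) + 39} = \frac{1}{\left(-2\right) \left(-2\right) + 39} = \frac{1}{4 + 39} = \frac{1}{43} \approx 0.023256$)
$7 \left(6 + 4 \cdot 1\right) A = 7 \left(6 + 4 \cdot 1\right) \frac{1}{43} = 7 \left(6 + 4\right) \frac{1}{43} = 7 \cdot 10 \cdot \frac{1}{43} = 70 \cdot \frac{1}{43} = \frac{70}{43}$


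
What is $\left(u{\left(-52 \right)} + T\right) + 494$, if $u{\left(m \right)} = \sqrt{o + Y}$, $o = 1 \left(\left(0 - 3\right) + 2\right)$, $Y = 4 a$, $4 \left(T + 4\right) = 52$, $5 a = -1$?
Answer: $503 + \frac{3 i \sqrt{5}}{5} \approx 503.0 + 1.3416 i$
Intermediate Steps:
$a = - \frac{1}{5}$ ($a = \frac{1}{5} \left(-1\right) = - \frac{1}{5} \approx -0.2$)
$T = 9$ ($T = -4 + \frac{1}{4} \cdot 52 = -4 + 13 = 9$)
$Y = - \frac{4}{5}$ ($Y = 4 \left(- \frac{1}{5}\right) = - \frac{4}{5} \approx -0.8$)
$o = -1$ ($o = 1 \left(\left(0 - 3\right) + 2\right) = 1 \left(-3 + 2\right) = 1 \left(-1\right) = -1$)
$u{\left(m \right)} = \frac{3 i \sqrt{5}}{5}$ ($u{\left(m \right)} = \sqrt{-1 - \frac{4}{5}} = \sqrt{- \frac{9}{5}} = \frac{3 i \sqrt{5}}{5}$)
$\left(u{\left(-52 \right)} + T\right) + 494 = \left(\frac{3 i \sqrt{5}}{5} + 9\right) + 494 = \left(9 + \frac{3 i \sqrt{5}}{5}\right) + 494 = 503 + \frac{3 i \sqrt{5}}{5}$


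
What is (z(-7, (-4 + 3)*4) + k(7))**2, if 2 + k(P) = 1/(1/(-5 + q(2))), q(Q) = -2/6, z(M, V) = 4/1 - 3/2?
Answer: 841/36 ≈ 23.361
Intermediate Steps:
z(M, V) = 5/2 (z(M, V) = 4*1 - 3*1/2 = 4 - 3/2 = 5/2)
q(Q) = -1/3 (q(Q) = -2*1/6 = -1/3)
k(P) = -22/3 (k(P) = -2 + 1/(1/(-5 - 1/3)) = -2 + 1/(1/(-16/3)) = -2 + 1/(-3/16) = -2 - 16/3 = -22/3)
(z(-7, (-4 + 3)*4) + k(7))**2 = (5/2 - 22/3)**2 = (-29/6)**2 = 841/36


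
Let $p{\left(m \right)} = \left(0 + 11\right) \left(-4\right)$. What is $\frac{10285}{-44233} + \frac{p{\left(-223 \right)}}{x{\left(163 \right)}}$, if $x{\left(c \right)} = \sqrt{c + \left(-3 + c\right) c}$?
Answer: $- \frac{10285}{44233} - \frac{44 \sqrt{26243}}{26243} \approx -0.50413$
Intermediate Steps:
$p{\left(m \right)} = -44$ ($p{\left(m \right)} = 11 \left(-4\right) = -44$)
$x{\left(c \right)} = \sqrt{c + c \left(-3 + c\right)}$
$\frac{10285}{-44233} + \frac{p{\left(-223 \right)}}{x{\left(163 \right)}} = \frac{10285}{-44233} - \frac{44}{\sqrt{163 \left(-2 + 163\right)}} = 10285 \left(- \frac{1}{44233}\right) - \frac{44}{\sqrt{163 \cdot 161}} = - \frac{10285}{44233} - \frac{44}{\sqrt{26243}} = - \frac{10285}{44233} - 44 \frac{\sqrt{26243}}{26243} = - \frac{10285}{44233} - \frac{44 \sqrt{26243}}{26243}$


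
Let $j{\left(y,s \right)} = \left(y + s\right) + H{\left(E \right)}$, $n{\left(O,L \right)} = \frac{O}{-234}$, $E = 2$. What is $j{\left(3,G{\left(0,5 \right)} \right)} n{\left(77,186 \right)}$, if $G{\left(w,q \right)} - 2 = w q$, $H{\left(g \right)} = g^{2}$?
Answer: $- \frac{77}{26} \approx -2.9615$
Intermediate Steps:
$n{\left(O,L \right)} = - \frac{O}{234}$ ($n{\left(O,L \right)} = O \left(- \frac{1}{234}\right) = - \frac{O}{234}$)
$G{\left(w,q \right)} = 2 + q w$ ($G{\left(w,q \right)} = 2 + w q = 2 + q w$)
$j{\left(y,s \right)} = 4 + s + y$ ($j{\left(y,s \right)} = \left(y + s\right) + 2^{2} = \left(s + y\right) + 4 = 4 + s + y$)
$j{\left(3,G{\left(0,5 \right)} \right)} n{\left(77,186 \right)} = \left(4 + \left(2 + 5 \cdot 0\right) + 3\right) \left(\left(- \frac{1}{234}\right) 77\right) = \left(4 + \left(2 + 0\right) + 3\right) \left(- \frac{77}{234}\right) = \left(4 + 2 + 3\right) \left(- \frac{77}{234}\right) = 9 \left(- \frac{77}{234}\right) = - \frac{77}{26}$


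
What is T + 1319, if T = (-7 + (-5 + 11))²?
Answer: 1320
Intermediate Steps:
T = 1 (T = (-7 + 6)² = (-1)² = 1)
T + 1319 = 1 + 1319 = 1320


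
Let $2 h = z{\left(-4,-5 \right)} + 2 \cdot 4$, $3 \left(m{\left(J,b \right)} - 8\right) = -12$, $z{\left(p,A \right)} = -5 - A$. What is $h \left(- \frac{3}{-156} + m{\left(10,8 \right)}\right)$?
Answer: $\frac{209}{13} \approx 16.077$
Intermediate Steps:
$m{\left(J,b \right)} = 4$ ($m{\left(J,b \right)} = 8 + \frac{1}{3} \left(-12\right) = 8 - 4 = 4$)
$h = 4$ ($h = \frac{\left(-5 - -5\right) + 2 \cdot 4}{2} = \frac{\left(-5 + 5\right) + 8}{2} = \frac{0 + 8}{2} = \frac{1}{2} \cdot 8 = 4$)
$h \left(- \frac{3}{-156} + m{\left(10,8 \right)}\right) = 4 \left(- \frac{3}{-156} + 4\right) = 4 \left(\left(-3\right) \left(- \frac{1}{156}\right) + 4\right) = 4 \left(\frac{1}{52} + 4\right) = 4 \cdot \frac{209}{52} = \frac{209}{13}$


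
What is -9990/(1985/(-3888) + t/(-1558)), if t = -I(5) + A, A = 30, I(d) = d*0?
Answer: 6051446496/320927 ≈ 18856.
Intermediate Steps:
I(d) = 0
t = 30 (t = -1*0 + 30 = 0 + 30 = 30)
-9990/(1985/(-3888) + t/(-1558)) = -9990/(1985/(-3888) + 30/(-1558)) = -9990/(1985*(-1/3888) + 30*(-1/1558)) = -9990/(-1985/3888 - 15/779) = -9990/(-1604635/3028752) = -9990*(-3028752/1604635) = 6051446496/320927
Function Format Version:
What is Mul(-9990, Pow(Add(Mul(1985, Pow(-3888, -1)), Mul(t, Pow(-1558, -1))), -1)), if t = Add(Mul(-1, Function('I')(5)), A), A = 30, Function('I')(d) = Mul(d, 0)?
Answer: Rational(6051446496, 320927) ≈ 18856.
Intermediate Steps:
Function('I')(d) = 0
t = 30 (t = Add(Mul(-1, 0), 30) = Add(0, 30) = 30)
Mul(-9990, Pow(Add(Mul(1985, Pow(-3888, -1)), Mul(t, Pow(-1558, -1))), -1)) = Mul(-9990, Pow(Add(Mul(1985, Pow(-3888, -1)), Mul(30, Pow(-1558, -1))), -1)) = Mul(-9990, Pow(Add(Mul(1985, Rational(-1, 3888)), Mul(30, Rational(-1, 1558))), -1)) = Mul(-9990, Pow(Add(Rational(-1985, 3888), Rational(-15, 779)), -1)) = Mul(-9990, Pow(Rational(-1604635, 3028752), -1)) = Mul(-9990, Rational(-3028752, 1604635)) = Rational(6051446496, 320927)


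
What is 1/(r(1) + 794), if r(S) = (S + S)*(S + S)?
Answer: 1/798 ≈ 0.0012531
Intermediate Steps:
r(S) = 4*S² (r(S) = (2*S)*(2*S) = 4*S²)
1/(r(1) + 794) = 1/(4*1² + 794) = 1/(4*1 + 794) = 1/(4 + 794) = 1/798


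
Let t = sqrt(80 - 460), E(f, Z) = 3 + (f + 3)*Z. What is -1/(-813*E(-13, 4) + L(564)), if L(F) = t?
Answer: I/(-30081*I + 2*sqrt(95)) ≈ -3.3244e-5 + 2.1543e-8*I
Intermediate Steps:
E(f, Z) = 3 + Z*(3 + f) (E(f, Z) = 3 + (3 + f)*Z = 3 + Z*(3 + f))
t = 2*I*sqrt(95) (t = sqrt(-380) = 2*I*sqrt(95) ≈ 19.494*I)
L(F) = 2*I*sqrt(95)
-1/(-813*E(-13, 4) + L(564)) = -1/(-813*(3 + 3*4 + 4*(-13)) + 2*I*sqrt(95)) = -1/(-813*(3 + 12 - 52) + 2*I*sqrt(95)) = -1/(-813*(-37) + 2*I*sqrt(95)) = -1/(30081 + 2*I*sqrt(95))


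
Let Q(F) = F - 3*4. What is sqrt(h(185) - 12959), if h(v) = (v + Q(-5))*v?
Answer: sqrt(18121) ≈ 134.61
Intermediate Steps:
Q(F) = -12 + F (Q(F) = F - 12 = -12 + F)
h(v) = v*(-17 + v) (h(v) = (v + (-12 - 5))*v = (v - 17)*v = (-17 + v)*v = v*(-17 + v))
sqrt(h(185) - 12959) = sqrt(185*(-17 + 185) - 12959) = sqrt(185*168 - 12959) = sqrt(31080 - 12959) = sqrt(18121)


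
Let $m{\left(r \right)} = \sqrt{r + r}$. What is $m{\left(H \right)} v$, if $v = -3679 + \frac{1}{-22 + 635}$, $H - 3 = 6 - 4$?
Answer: $- \frac{2255226 \sqrt{10}}{613} \approx -11634.0$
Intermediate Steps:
$H = 5$ ($H = 3 + \left(6 - 4\right) = 3 + 2 = 5$)
$v = - \frac{2255226}{613}$ ($v = -3679 + \frac{1}{613} = - \frac{2255226}{613} \approx -3679.0$)
$m{\left(r \right)} = \sqrt{2} \sqrt{r}$ ($m{\left(r \right)} = \sqrt{2 r} = \sqrt{2} \sqrt{r}$)
$m{\left(H \right)} v = \sqrt{2} \sqrt{5} \left(- \frac{2255226}{613}\right) = \sqrt{10} \left(- \frac{2255226}{613}\right) = - \frac{2255226 \sqrt{10}}{613}$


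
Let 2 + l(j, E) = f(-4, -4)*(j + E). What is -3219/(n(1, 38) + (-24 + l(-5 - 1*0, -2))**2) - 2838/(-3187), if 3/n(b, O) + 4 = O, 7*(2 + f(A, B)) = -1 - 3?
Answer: -342620400/6944473 ≈ -49.337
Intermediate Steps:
f(A, B) = -18/7 (f(A, B) = -2 + (-1 - 3)/7 = -2 + (1/7)*(-4) = -2 - 4/7 = -18/7)
l(j, E) = -2 - 18*E/7 - 18*j/7 (l(j, E) = -2 - 18*(j + E)/7 = -2 - 18*(E + j)/7 = -2 + (-18*E/7 - 18*j/7) = -2 - 18*E/7 - 18*j/7)
n(b, O) = 3/(-4 + O)
-3219/(n(1, 38) + (-24 + l(-5 - 1*0, -2))**2) - 2838/(-3187) = -3219/(3/(-4 + 38) + (-24 + (-2 - 18/7*(-2) - 18*(-5 - 1*0)/7))**2) - 2838/(-3187) = -3219/(3/34 + (-24 + (-2 + 36/7 - 18*(-5 + 0)/7))**2) - 2838*(-1/3187) = -3219/(3*(1/34) + (-24 + (-2 + 36/7 - 18/7*(-5)))**2) + 2838/3187 = -3219/(3/34 + (-24 + (-2 + 36/7 + 90/7))**2) + 2838/3187 = -3219/(3/34 + (-24 + 16)**2) + 2838/3187 = -3219/(3/34 + (-8)**2) + 2838/3187 = -3219/(3/34 + 64) + 2838/3187 = -3219/2179/34 + 2838/3187 = -3219*34/2179 + 2838/3187 = -109446/2179 + 2838/3187 = -342620400/6944473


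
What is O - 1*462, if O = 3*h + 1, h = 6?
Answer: -443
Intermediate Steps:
O = 19 (O = 3*6 + 1 = 18 + 1 = 19)
O - 1*462 = 19 - 1*462 = 19 - 462 = -443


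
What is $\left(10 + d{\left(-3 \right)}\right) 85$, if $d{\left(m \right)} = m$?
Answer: $595$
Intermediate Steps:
$\left(10 + d{\left(-3 \right)}\right) 85 = \left(10 - 3\right) 85 = 7 \cdot 85 = 595$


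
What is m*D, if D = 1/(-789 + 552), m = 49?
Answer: -49/237 ≈ -0.20675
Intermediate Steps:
D = -1/237 (D = 1/(-237) = -1/237 ≈ -0.0042194)
m*D = 49*(-1/237) = -49/237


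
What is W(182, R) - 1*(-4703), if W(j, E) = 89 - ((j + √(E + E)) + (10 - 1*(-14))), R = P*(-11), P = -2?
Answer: 4586 - 2*√11 ≈ 4579.4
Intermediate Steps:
R = 22 (R = -2*(-11) = 22)
W(j, E) = 65 - j - √2*√E (W(j, E) = 89 - ((j + √(2*E)) + (10 + 14)) = 89 - ((j + √2*√E) + 24) = 89 - (24 + j + √2*√E) = 89 + (-24 - j - √2*√E) = 65 - j - √2*√E)
W(182, R) - 1*(-4703) = (65 - 1*182 - √2*√22) - 1*(-4703) = (65 - 182 - 2*√11) + 4703 = (-117 - 2*√11) + 4703 = 4586 - 2*√11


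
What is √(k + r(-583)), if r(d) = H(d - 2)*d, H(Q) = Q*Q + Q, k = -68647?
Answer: I*√199244767 ≈ 14115.0*I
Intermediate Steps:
H(Q) = Q + Q² (H(Q) = Q² + Q = Q + Q²)
r(d) = d*(-1 + d)*(-2 + d) (r(d) = ((d - 2)*(1 + (d - 2)))*d = ((-2 + d)*(1 + (-2 + d)))*d = ((-2 + d)*(-1 + d))*d = ((-1 + d)*(-2 + d))*d = d*(-1 + d)*(-2 + d))
√(k + r(-583)) = √(-68647 - 583*(-1 - 583)*(-2 - 583)) = √(-68647 - 583*(-584)*(-585)) = √(-68647 - 199176120) = √(-199244767) = I*√199244767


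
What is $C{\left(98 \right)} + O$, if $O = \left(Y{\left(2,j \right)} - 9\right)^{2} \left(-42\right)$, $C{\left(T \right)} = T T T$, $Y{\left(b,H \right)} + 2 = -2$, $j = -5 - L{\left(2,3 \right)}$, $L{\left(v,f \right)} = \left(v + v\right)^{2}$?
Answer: $934094$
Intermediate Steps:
$L{\left(v,f \right)} = 4 v^{2}$ ($L{\left(v,f \right)} = \left(2 v\right)^{2} = 4 v^{2}$)
$j = -21$ ($j = -5 - 4 \cdot 2^{2} = -5 - 4 \cdot 4 = -5 - 16 = -21$)
$Y{\left(b,H \right)} = -4$ ($Y{\left(b,H \right)} = -2 - 2 = -4$)
$C{\left(T \right)} = T^{3}$ ($C{\left(T \right)} = T^{2} T = T^{3}$)
$O = -7098$ ($O = \left(-4 - 9\right)^{2} \left(-42\right) = \left(-13\right)^{2} \left(-42\right) = 169 \left(-42\right) = -7098$)
$C{\left(98 \right)} + O = 98^{3} - 7098 = 941192 - 7098 = 934094$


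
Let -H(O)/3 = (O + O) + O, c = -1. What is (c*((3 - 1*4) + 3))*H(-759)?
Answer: -13662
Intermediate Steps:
H(O) = -9*O (H(O) = -3*((O + O) + O) = -3*(2*O + O) = -9*O)
(c*((3 - 1*4) + 3))*H(-759) = (-((3 - 1*4) + 3))*(-9*(-759)) = -((3 - 4) + 3)*6831 = -(-1 + 3)*6831 = -1*2*6831 = -2*6831 = -13662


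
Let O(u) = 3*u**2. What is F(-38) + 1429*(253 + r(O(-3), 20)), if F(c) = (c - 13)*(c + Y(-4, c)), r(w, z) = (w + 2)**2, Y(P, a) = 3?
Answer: 1565111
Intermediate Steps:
r(w, z) = (2 + w)**2
F(c) = (-13 + c)*(3 + c) (F(c) = (c - 13)*(c + 3) = (-13 + c)*(3 + c))
F(-38) + 1429*(253 + r(O(-3), 20)) = (-39 + (-38)**2 - 10*(-38)) + 1429*(253 + (2 + 3*(-3)**2)**2) = (-39 + 1444 + 380) + 1429*(253 + (2 + 3*9)**2) = 1785 + 1429*(253 + (2 + 27)**2) = 1785 + 1429*(253 + 29**2) = 1785 + 1429*(253 + 841) = 1785 + 1429*1094 = 1785 + 1563326 = 1565111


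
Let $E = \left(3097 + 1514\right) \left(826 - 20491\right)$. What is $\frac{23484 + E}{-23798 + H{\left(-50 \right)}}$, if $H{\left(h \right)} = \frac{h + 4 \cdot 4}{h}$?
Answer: $\frac{755431925}{198311} \approx 3809.3$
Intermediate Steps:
$E = -90675315$ ($E = 4611 \left(-19665\right) = -90675315$)
$H{\left(h \right)} = \frac{16 + h}{h}$ ($H{\left(h \right)} = \frac{h + 16}{h} = \frac{16 + h}{h}$)
$\frac{23484 + E}{-23798 + H{\left(-50 \right)}} = \frac{23484 - 90675315}{-23798 + \frac{16 - 50}{-50}} = - \frac{90651831}{-23798 - - \frac{17}{25}} = - \frac{90651831}{-23798 + \frac{17}{25}} = - \frac{90651831}{- \frac{594933}{25}} = \left(-90651831\right) \left(- \frac{25}{594933}\right) = \frac{755431925}{198311}$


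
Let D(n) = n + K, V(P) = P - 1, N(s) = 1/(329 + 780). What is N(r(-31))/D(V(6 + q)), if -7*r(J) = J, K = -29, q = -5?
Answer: -1/32161 ≈ -3.1094e-5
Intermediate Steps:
r(J) = -J/7
N(s) = 1/1109
V(P) = -1 + P
D(n) = -29 + n (D(n) = n - 29 = -29 + n)
N(r(-31))/D(V(6 + q)) = 1/(1109*(-29 + (-1 + (6 - 5)))) = 1/(1109*(-29 + (-1 + 1))) = 1/(1109*(-29 + 0)) = (1/1109)/(-29) = (1/1109)*(-1/29) = -1/32161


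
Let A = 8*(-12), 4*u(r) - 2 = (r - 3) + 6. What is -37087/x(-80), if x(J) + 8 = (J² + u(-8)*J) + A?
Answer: -37087/6356 ≈ -5.8350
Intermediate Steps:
u(r) = 5/4 + r/4 (u(r) = ½ + ((r - 3) + 6)/4 = ½ + ((-3 + r) + 6)/4 = ½ + (3 + r)/4 = ½ + (¾ + r/4) = 5/4 + r/4)
A = -96
x(J) = -104 + J² - 3*J/4 (x(J) = -8 + ((J² + (5/4 + (¼)*(-8))*J) - 96) = -8 + ((J² + (5/4 - 2)*J) - 96) = -8 + ((J² - 3*J/4) - 96) = -8 + (-96 + J² - 3*J/4) = -104 + J² - 3*J/4)
-37087/x(-80) = -37087/(-104 + (-80)² - ¾*(-80)) = -37087/(-104 + 6400 + 60) = -37087/6356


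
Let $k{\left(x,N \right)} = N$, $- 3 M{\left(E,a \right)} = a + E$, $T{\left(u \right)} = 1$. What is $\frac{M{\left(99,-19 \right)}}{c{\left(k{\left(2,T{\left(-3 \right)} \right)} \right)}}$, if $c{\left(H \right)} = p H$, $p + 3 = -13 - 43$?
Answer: $\frac{80}{177} \approx 0.45198$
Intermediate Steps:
$M{\left(E,a \right)} = - \frac{E}{3} - \frac{a}{3}$ ($M{\left(E,a \right)} = - \frac{a + E}{3} = - \frac{E + a}{3} = - \frac{E}{3} - \frac{a}{3}$)
$p = -59$ ($p = -3 - 56 = -59$)
$c{\left(H \right)} = - 59 H$
$\frac{M{\left(99,-19 \right)}}{c{\left(k{\left(2,T{\left(-3 \right)} \right)} \right)}} = \frac{\left(- \frac{1}{3}\right) 99 - - \frac{19}{3}}{\left(-59\right) 1} = \frac{-33 + \frac{19}{3}}{-59} = \left(- \frac{80}{3}\right) \left(- \frac{1}{59}\right) = \frac{80}{177}$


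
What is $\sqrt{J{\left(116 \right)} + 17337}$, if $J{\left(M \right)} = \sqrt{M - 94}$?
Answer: $\sqrt{17337 + \sqrt{22}} \approx 131.69$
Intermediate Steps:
$J{\left(M \right)} = \sqrt{-94 + M}$
$\sqrt{J{\left(116 \right)} + 17337} = \sqrt{\sqrt{-94 + 116} + 17337} = \sqrt{\sqrt{22} + 17337} = \sqrt{17337 + \sqrt{22}}$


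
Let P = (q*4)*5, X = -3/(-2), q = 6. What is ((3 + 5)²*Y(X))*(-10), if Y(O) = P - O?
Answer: -75840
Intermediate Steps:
X = 3/2 (X = -3*(-½) = 3/2 ≈ 1.5000)
P = 120 (P = (6*4)*5 = 24*5 = 120)
Y(O) = 120 - O
((3 + 5)²*Y(X))*(-10) = ((3 + 5)²*(120 - 1*3/2))*(-10) = (8²*(120 - 3/2))*(-10) = (64*(237/2))*(-10) = 7584*(-10) = -75840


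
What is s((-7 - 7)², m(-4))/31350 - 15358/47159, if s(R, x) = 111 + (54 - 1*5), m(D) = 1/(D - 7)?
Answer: -6770398/21120495 ≈ -0.32056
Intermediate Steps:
m(D) = 1/(-7 + D)
s(R, x) = 160 (s(R, x) = 111 + (54 - 5) = 111 + 49 = 160)
s((-7 - 7)², m(-4))/31350 - 15358/47159 = 160/31350 - 15358/47159 = 160*(1/31350) - 15358*1/47159 = 16/3135 - 2194/6737 = -6770398/21120495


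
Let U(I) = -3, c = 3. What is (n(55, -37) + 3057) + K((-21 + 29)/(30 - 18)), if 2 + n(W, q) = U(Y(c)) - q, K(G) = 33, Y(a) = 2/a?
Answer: 3122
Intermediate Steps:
n(W, q) = -5 - q (n(W, q) = -2 + (-3 - q) = -5 - q)
(n(55, -37) + 3057) + K((-21 + 29)/(30 - 18)) = ((-5 - 1*(-37)) + 3057) + 33 = ((-5 + 37) + 3057) + 33 = (32 + 3057) + 33 = 3089 + 33 = 3122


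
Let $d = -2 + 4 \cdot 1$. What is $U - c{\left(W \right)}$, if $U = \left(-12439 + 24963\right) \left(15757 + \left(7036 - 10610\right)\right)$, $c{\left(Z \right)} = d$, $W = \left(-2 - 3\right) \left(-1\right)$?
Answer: $152579890$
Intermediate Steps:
$W = 5$ ($W = \left(-5\right) \left(-1\right) = 5$)
$d = 2$ ($d = -2 + 4 = 2$)
$c{\left(Z \right)} = 2$
$U = 152579892$ ($U = 12524 \left(15757 - 3574\right) = 12524 \cdot 12183 = 152579892$)
$U - c{\left(W \right)} = 152579892 - 2 = 152579890$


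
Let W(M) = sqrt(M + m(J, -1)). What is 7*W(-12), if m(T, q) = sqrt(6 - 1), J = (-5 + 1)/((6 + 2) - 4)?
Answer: 7*sqrt(-12 + sqrt(5)) ≈ 21.873*I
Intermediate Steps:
J = -1 (J = -4/(8 - 4) = -4/4 = -4*1/4 = -1)
m(T, q) = sqrt(5)
W(M) = sqrt(M + sqrt(5))
7*W(-12) = 7*sqrt(-12 + sqrt(5))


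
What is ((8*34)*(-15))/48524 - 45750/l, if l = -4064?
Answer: 275423985/24650192 ≈ 11.173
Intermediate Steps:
((8*34)*(-15))/48524 - 45750/l = ((8*34)*(-15))/48524 - 45750/(-4064) = (272*(-15))*(1/48524) - 45750*(-1/4064) = -4080*1/48524 + 22875/2032 = -1020/12131 + 22875/2032 = 275423985/24650192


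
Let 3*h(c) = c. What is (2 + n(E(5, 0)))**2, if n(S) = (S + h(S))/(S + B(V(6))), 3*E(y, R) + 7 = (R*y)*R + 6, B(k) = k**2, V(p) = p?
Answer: 407044/103041 ≈ 3.9503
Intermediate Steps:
h(c) = c/3
E(y, R) = -1/3 + y*R**2/3 (E(y, R) = -7/3 + ((R*y)*R + 6)/3 = -7/3 + (y*R**2 + 6)/3 = -7/3 + (6 + y*R**2)/3 = -7/3 + (2 + y*R**2/3) = -1/3 + y*R**2/3)
n(S) = 4*S/(3*(36 + S)) (n(S) = (S + S/3)/(S + 6**2) = (4*S/3)/(S + 36) = (4*S/3)/(36 + S) = 4*S/(3*(36 + S)))
(2 + n(E(5, 0)))**2 = (2 + 4*(-1/3 + (1/3)*5*0**2)/(3*(36 + (-1/3 + (1/3)*5*0**2))))**2 = (2 + 4*(-1/3 + (1/3)*5*0)/(3*(36 + (-1/3 + (1/3)*5*0))))**2 = (2 + 4*(-1/3 + 0)/(3*(36 + (-1/3 + 0))))**2 = (2 + (4/3)*(-1/3)/(36 - 1/3))**2 = (2 + (4/3)*(-1/3)/(107/3))**2 = (2 + (4/3)*(-1/3)*(3/107))**2 = (2 - 4/321)**2 = (638/321)**2 = 407044/103041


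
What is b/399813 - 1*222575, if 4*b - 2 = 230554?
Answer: -29662773612/133271 ≈ -2.2257e+5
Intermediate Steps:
b = 57639 (b = ½ + (¼)*230554 = ½ + 115277/2 = 57639)
b/399813 - 1*222575 = 57639/399813 - 1*222575 = 57639*(1/399813) - 222575 = 19213/133271 - 222575 = -29662773612/133271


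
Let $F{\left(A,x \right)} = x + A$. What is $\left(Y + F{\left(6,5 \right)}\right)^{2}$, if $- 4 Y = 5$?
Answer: $\frac{1521}{16} \approx 95.063$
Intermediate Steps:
$F{\left(A,x \right)} = A + x$
$Y = - \frac{5}{4}$ ($Y = \left(- \frac{1}{4}\right) 5 = - \frac{5}{4} \approx -1.25$)
$\left(Y + F{\left(6,5 \right)}\right)^{2} = \left(- \frac{5}{4} + \left(6 + 5\right)\right)^{2} = \left(- \frac{5}{4} + 11\right)^{2} = \left(\frac{39}{4}\right)^{2} = \frac{1521}{16}$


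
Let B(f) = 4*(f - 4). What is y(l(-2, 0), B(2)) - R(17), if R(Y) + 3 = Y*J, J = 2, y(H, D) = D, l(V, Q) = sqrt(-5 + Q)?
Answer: -39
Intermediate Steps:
B(f) = -16 + 4*f (B(f) = 4*(-4 + f) = -16 + 4*f)
R(Y) = -3 + 2*Y (R(Y) = -3 + Y*2 = -3 + 2*Y)
y(l(-2, 0), B(2)) - R(17) = (-16 + 4*2) - (-3 + 2*17) = (-16 + 8) - (-3 + 34) = -8 - 1*31 = -8 - 31 = -39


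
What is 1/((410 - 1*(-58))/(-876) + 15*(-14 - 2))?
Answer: -73/17559 ≈ -0.0041574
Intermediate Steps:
1/((410 - 1*(-58))/(-876) + 15*(-14 - 2)) = 1/((410 + 58)*(-1/876) + 15*(-16)) = 1/(468*(-1/876) - 240) = 1/(-39/73 - 240) = 1/(-17559/73) = -73/17559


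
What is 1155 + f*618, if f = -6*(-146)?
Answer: 542523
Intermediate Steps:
f = 876
1155 + f*618 = 1155 + 876*618 = 1155 + 541368 = 542523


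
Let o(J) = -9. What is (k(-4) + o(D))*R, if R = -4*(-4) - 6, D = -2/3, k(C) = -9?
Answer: -180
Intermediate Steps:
D = -2/3 (D = -2*1/3 = -2/3 ≈ -0.66667)
R = 10 (R = 16 - 6 = 10)
(k(-4) + o(D))*R = (-9 - 9)*10 = -18*10 = -180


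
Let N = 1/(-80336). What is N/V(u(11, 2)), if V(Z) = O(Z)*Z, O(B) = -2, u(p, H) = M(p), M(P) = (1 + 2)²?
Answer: 1/1446048 ≈ 6.9154e-7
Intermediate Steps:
M(P) = 9 (M(P) = 3² = 9)
u(p, H) = 9
N = -1/80336 ≈ -1.2448e-5
V(Z) = -2*Z
N/V(u(11, 2)) = -1/(80336*((-2*9))) = -1/80336/(-18) = -1/80336*(-1/18) = 1/1446048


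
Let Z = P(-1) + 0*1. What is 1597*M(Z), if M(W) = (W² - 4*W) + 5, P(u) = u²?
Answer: 3194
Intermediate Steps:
Z = 1 (Z = (-1)² + 0*1 = 1 + 0 = 1)
M(W) = 5 + W² - 4*W
1597*M(Z) = 1597*(5 + 1² - 4*1) = 1597*(5 + 1 - 4) = 1597*2 = 3194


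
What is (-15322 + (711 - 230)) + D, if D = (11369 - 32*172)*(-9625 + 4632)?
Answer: -29298786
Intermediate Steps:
D = -29283945 (D = (11369 - 5504)*(-4993) = 5865*(-4993) = -29283945)
(-15322 + (711 - 230)) + D = (-15322 + (711 - 230)) - 29283945 = (-15322 + 481) - 29283945 = -14841 - 29283945 = -29298786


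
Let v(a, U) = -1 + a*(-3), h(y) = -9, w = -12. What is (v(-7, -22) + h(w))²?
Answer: 121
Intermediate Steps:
v(a, U) = -1 - 3*a
(v(-7, -22) + h(w))² = ((-1 - 3*(-7)) - 9)² = ((-1 + 21) - 9)² = (20 - 9)² = 11² = 121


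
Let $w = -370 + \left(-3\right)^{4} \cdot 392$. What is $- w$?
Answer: $-31382$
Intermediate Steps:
$w = 31382$ ($w = -370 + 81 \cdot 392 = -370 + 31752 = 31382$)
$- w = \left(-1\right) 31382 = -31382$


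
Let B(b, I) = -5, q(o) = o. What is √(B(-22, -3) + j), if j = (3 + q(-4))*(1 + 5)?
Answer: I*√11 ≈ 3.3166*I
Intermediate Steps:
j = -6 (j = (3 - 4)*(1 + 5) = -1*6 = -6)
√(B(-22, -3) + j) = √(-5 - 6) = √(-11) = I*√11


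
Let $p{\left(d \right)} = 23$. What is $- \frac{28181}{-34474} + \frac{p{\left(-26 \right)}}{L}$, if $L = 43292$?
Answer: $\frac{610402377}{746224204} \approx 0.81799$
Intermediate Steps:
$- \frac{28181}{-34474} + \frac{p{\left(-26 \right)}}{L} = - \frac{28181}{-34474} + \frac{23}{43292} = \left(-28181\right) \left(- \frac{1}{34474}\right) + 23 \cdot \frac{1}{43292} = \frac{28181}{34474} + \frac{23}{43292} = \frac{610402377}{746224204}$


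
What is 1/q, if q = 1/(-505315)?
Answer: -505315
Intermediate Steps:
q = -1/505315 ≈ -1.9790e-6
1/q = 1/(-1/505315) = -505315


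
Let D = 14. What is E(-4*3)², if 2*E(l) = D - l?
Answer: 169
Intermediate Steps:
E(l) = 7 - l/2 (E(l) = (14 - l)/2 = 7 - l/2)
E(-4*3)² = (7 - (-2)*3)² = (7 - ½*(-12))² = (7 + 6)² = 13² = 169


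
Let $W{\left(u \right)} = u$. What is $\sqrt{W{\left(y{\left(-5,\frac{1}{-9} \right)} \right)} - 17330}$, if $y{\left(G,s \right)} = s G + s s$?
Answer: $\frac{2 i \sqrt{350921}}{9} \approx 131.64 i$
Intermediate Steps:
$y{\left(G,s \right)} = s^{2} + G s$ ($y{\left(G,s \right)} = G s + s^{2} = s^{2} + G s$)
$\sqrt{W{\left(y{\left(-5,\frac{1}{-9} \right)} \right)} - 17330} = \sqrt{\frac{-5 + \frac{1}{-9}}{-9} - 17330} = \sqrt{- \frac{-5 - \frac{1}{9}}{9} - 17330} = \sqrt{\left(- \frac{1}{9}\right) \left(- \frac{46}{9}\right) - 17330} = \sqrt{\frac{46}{81} - 17330} = \sqrt{- \frac{1403684}{81}} = \frac{2 i \sqrt{350921}}{9}$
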